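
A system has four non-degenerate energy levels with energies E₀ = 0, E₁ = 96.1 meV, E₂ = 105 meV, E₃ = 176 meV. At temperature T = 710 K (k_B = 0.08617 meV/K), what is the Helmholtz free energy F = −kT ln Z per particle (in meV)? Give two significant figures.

k_BT = 0.08617 × 710 K = 61.18 meV.
Eᵢ/kT = 0, 1.571, 1.716, 2.877.
Z = Σ e^(−Eᵢ/kT) = e^(−0) + e^(−1.571) + e^(−1.716) + e^(−2.877) = 1.000 + 0.2078 + 0.1798 + 0.05630 = 1.444.
F = −kT ln Z = −61.18 × ln(1.444) = −61.18 × 0.3674 = -22 meV.

-22 meV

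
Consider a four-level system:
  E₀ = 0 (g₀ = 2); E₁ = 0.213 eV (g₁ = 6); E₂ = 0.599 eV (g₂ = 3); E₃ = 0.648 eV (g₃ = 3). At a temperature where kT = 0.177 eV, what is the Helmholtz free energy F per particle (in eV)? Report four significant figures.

-0.2445 eV

Eᵢ/kT = 0, 1.20339, 3.38418, 3.66102.
Z = Σ gᵢe^(−Eᵢ/kT) = 2·e^(−0) + 6·e^(−1.20339) + 3·e^(−3.38418) + 3·e^(−3.66102) = 2.00000 + 1.80105 + 0.101716 + 0.0771188 = 3.97988.
F = −kT ln Z = −0.177 × ln(3.97988) = −0.177 × 1.38125 = -0.2445 eV.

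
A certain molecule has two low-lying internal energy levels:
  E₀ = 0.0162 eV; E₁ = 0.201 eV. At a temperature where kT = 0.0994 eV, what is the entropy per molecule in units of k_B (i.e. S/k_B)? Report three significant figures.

0.395

Eᵢ/kT = 0.16298, 2.0221.
Z = Σ e^(−Eᵢ/kT) = e^(−0.16298) + e^(−2.0221) = 0.84961 + 0.13238 = 0.98199.
⟨E⟩ = Σ EᵢPᵢ = 0.041112 eV.
S/k_B = ln Z + ⟨E⟩/kT = ln(0.98199) + 0.041112/0.0994 = -0.018174 + 0.41360 = 0.395.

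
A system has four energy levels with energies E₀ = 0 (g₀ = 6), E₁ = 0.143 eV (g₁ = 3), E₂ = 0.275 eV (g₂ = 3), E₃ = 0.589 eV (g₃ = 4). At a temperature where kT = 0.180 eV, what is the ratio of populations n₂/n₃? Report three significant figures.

4.29

n₂/n₃ = (g₂/g₃) exp[−(E₂−E₃)/kT] = (3/4) × exp(−(-0.314 eV)/(0.180 eV)) = (3/4) × exp(1.7444) = 4.29.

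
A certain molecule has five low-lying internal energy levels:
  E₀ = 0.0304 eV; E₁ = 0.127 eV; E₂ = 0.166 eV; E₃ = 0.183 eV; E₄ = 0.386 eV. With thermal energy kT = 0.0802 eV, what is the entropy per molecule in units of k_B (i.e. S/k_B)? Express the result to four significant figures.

Eᵢ/kT = 0.379052, 1.58354, 2.06983, 2.28180, 4.81297.
Z = Σ e^(−Eᵢ/kT) = e^(−0.379052) + e^(−1.58354) + e^(−2.06983) + e^(−2.28180) + e^(−4.81297) = 0.684510 + 0.205247 + 0.126207 + 0.102100 + 0.00812370 = 1.12619.
⟨E⟩ = Σ EᵢPᵢ = 0.0796010 eV.
S/k_B = ln Z + ⟨E⟩/kT = ln(1.12619) + 0.0796010/0.0802 = 0.118840 + 0.992531 = 1.111.

1.111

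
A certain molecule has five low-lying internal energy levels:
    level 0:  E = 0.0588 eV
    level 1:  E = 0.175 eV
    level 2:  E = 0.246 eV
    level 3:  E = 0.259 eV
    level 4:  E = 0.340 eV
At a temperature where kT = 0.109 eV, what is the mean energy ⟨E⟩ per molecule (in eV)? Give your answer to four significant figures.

Eᵢ/kT = 0.539450, 1.60550, 2.25688, 2.37615, 3.11927.
Z = Σ e^(−Eᵢ/kT) = e^(−0.539450) + e^(−1.60550) + e^(−2.25688) + e^(−2.37615) + e^(−3.11927) = 0.583069 + 0.200789 + 0.104677 + 0.0929076 + 0.0441894 = 1.02563.
⟨E⟩ = Σ Eᵢ e^(−Eᵢ/kT) / Z = (0.0588·0.583069 + 0.175·0.200789 + 0.246·0.104677 + 0.259·0.0929076 + 0.340·0.0441894) / 1.02563 = 0.1309 eV.

0.1309 eV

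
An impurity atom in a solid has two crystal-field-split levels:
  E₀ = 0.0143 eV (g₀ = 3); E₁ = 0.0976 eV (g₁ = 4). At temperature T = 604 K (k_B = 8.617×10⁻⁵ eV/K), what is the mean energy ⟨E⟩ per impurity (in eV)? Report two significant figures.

0.032 eV

k_BT = 8.617×10⁻⁵ × 604 K = 0.05205 eV.
Eᵢ/kT = 0.2747, 1.875.
Z = Σ gᵢe^(−Eᵢ/kT) = 3·e^(−0.2747) + 4·e^(−1.875) = 2.279 + 0.6134 = 2.892.
⟨E⟩ = Σ Eᵢ gᵢe^(−Eᵢ/kT) / Z = (0.0143·2.279 + 0.0976·0.6134) / 2.892 = 0.032 eV.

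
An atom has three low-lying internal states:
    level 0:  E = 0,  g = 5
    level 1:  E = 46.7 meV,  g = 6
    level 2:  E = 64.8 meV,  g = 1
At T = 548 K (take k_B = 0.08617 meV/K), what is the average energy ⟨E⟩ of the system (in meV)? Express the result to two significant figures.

k_BT = 0.08617 × 548 K = 47.22 meV.
Eᵢ/kT = 0, 0.9890, 1.372.
Z = Σ gᵢe^(−Eᵢ/kT) = 5·e^(−0) + 6·e^(−0.9890) + 1·e^(−1.372) = 5.000 + 2.232 + 0.2536 = 7.486.
⟨E⟩ = Σ Eᵢ gᵢe^(−Eᵢ/kT) / Z = (0·5.000 + 46.7·2.232 + 64.8·0.2536) / 7.486 = 16 meV.

16 meV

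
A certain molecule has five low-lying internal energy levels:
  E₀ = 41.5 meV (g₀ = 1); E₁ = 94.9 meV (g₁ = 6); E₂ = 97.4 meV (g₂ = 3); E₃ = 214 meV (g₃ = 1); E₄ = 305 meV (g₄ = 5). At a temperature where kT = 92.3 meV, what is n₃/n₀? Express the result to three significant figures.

0.154

n₃/n₀ = (g₃/g₀) exp[−(E₃−E₀)/kT] = (1/1) × exp(−(172.5 meV)/(92.3 meV)) = (1/1) × exp(-1.8689) = 0.154.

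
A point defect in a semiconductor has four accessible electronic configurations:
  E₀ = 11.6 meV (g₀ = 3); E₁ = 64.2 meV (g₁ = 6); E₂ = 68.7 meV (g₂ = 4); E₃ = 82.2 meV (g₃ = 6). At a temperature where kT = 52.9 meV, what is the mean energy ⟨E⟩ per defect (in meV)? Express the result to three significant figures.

Eᵢ/kT = 0.21928, 1.2136, 1.2987, 1.5539.
Z = Σ gᵢe^(−Eᵢ/kT) = 3·e^(−0.21928) + 6·e^(−1.2136) + 4·e^(−1.2987) + 6·e^(−1.5539) = 2.4093 + 1.7828 + 1.0915 + 1.2685 = 6.5521.
⟨E⟩ = Σ Eᵢ gᵢe^(−Eᵢ/kT) / Z = (11.6·2.4093 + 64.2·1.7828 + 68.7·1.0915 + 82.2·1.2685) / 6.5521 = 49.1 meV.

49.1 meV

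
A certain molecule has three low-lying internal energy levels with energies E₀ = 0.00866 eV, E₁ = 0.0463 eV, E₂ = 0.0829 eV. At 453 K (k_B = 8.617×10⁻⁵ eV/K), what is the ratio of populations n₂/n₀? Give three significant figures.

0.149

k_BT = 8.617×10⁻⁵ × 453 K = 0.039035 eV.
n₂/n₀ = exp[−(E₂−E₀)/kT] = exp(−(0.07424 eV)/(0.039035 eV)) = exp(-1.9019) = 0.149.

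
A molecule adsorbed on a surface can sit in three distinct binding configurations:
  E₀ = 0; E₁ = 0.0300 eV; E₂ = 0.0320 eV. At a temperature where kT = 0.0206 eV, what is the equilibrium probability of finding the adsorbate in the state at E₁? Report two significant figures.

Eᵢ/kT = 0, 1.456, 1.553.
Z = Σ e^(−Eᵢ/kT) = e^(−0) + e^(−1.456) + e^(−1.553) = 1.000 + 0.2332 + 0.2116 = 1.445.
P₁ = e^(−E₁/kT) / Z = 0.2332/1.445 = 0.16.

0.16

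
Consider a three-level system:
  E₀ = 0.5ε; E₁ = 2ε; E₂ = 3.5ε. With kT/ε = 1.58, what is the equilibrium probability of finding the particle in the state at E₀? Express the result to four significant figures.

Eᵢ/kT = 0.316456, 1.26582, 2.21519.
Z = Σ e^(−Eᵢ/kT) = e^(−0.316456) + e^(−1.26582) + e^(−2.21519) = 0.728727 + 0.282008 + 0.109133 = 1.11987.
P₀ = e^(−E₀/kT) / Z = 0.728727/1.11987 = 0.6507.

0.6507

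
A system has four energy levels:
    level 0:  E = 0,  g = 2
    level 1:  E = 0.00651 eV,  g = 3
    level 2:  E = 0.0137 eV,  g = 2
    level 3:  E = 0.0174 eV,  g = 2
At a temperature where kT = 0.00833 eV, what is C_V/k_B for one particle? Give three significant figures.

0.431

Eᵢ/kT = 0, 0.78151, 1.6447, 2.0888.
Z = Σ gᵢe^(−Eᵢ/kT) = 2·e^(−0) + 3·e^(−0.78151) + 2·e^(−1.6447) + 2·e^(−2.0888) = 2.0000 + 1.3731 + 0.38614 + 0.24767 = 4.0069.
⟨E⟩ = 0.0046266 eV, ⟨E²⟩ = 0.000051324 eV².
C_V/k_B = (⟨E²⟩ − ⟨E⟩²)/(kT)² = (0.000051324 − 0.000021405)/0.000069389 = 0.431.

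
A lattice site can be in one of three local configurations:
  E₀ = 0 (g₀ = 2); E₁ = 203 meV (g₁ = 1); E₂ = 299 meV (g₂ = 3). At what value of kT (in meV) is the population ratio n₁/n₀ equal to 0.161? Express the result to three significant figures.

n₁/n₀ = (g₁/g₀) exp[−(E₁−E₀)/kT] = 0.161.
⇒ (E₁−E₀)/kT = ln((1/2)/0.161) = ln(3.1056) = 1.1332.
kT = 203 meV / 1.1332 = 179 meV.

179 meV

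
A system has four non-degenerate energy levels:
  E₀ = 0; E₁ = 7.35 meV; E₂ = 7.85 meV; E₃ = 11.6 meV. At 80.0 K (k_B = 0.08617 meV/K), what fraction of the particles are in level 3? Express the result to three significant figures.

k_BT = 0.08617 × 80.0 K = 6.8936 meV.
Eᵢ/kT = 0, 1.0662, 1.1387, 1.6827.
Z = Σ e^(−Eᵢ/kT) = e^(−0) + e^(−1.0662) + e^(−1.1387) + e^(−1.6827) = 1.0000 + 0.34431 + 0.32024 + 0.18587 = 1.8504.
P₃ = e^(−E₃/kT) / Z = 0.18587/1.8504 = 0.100.

0.100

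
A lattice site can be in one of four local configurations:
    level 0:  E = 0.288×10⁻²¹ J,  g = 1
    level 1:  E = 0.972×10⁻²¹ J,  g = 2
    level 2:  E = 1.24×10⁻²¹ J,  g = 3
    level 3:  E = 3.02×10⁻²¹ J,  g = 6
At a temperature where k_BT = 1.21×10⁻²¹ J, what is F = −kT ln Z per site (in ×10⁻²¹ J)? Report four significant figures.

-1.428 ×10⁻²¹ J

Eᵢ/kT = 0.238017, 0.803306, 1.02479, 2.49587.
Z = Σ gᵢe^(−Eᵢ/kT) = 1·e^(−0.238017) + 2·e^(−0.803306) + 3·e^(−1.02479) + 6·e^(−2.49587) = 0.788189 + 0.895692 + 1.07662 + 0.494548 = 3.25505.
F = −kT ln Z = −1.21 × ln(3.25505) = −1.21 × 1.18021 = -1.428 ×10⁻²¹ J.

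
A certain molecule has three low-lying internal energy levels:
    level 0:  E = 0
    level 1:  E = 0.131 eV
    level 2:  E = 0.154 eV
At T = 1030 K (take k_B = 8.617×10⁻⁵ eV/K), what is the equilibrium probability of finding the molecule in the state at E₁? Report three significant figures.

0.163

k_BT = 8.617×10⁻⁵ × 1030 K = 0.088755 eV.
Eᵢ/kT = 0, 1.4760, 1.7351.
Z = Σ e^(−Eᵢ/kT) = e^(−0) + e^(−1.4760) + e^(−1.7351) = 1.0000 + 0.22855 + 0.17638 = 1.4049.
P₁ = e^(−E₁/kT) / Z = 0.22855/1.4049 = 0.163.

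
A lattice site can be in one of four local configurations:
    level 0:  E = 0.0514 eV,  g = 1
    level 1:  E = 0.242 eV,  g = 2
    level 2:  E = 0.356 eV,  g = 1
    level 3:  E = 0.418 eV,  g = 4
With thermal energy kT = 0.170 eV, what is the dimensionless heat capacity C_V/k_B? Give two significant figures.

0.75

Eᵢ/kT = 0.3024, 1.424, 2.094, 2.459.
Z = Σ gᵢe^(−Eᵢ/kT) = 1·e^(−0.3024) + 2·e^(−1.424) + 1·e^(−2.094) + 4·e^(−2.459) = 0.7390 + 0.4815 + 0.1232 + 0.3421 = 1.686.
⟨E⟩ = 0.2025 eV, ⟨E²⟩ = 0.06260 eV².
C_V/k_B = (⟨E²⟩ − ⟨E⟩²)/(kT)² = (0.06260 − 0.04101)/0.02890 = 0.75.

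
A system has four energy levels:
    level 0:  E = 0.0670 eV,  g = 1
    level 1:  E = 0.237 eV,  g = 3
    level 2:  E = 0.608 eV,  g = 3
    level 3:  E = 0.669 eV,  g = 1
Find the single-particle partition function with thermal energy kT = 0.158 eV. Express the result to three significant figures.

Eᵢ/kT = 0.42405, 1.5000, 3.8481, 4.2342.
Z = Σ gᵢe^(−Eᵢ/kT) = 1·e^(−0.42405) + 3·e^(−1.5000) + 3·e^(−3.8481) + 1·e^(−4.2342) = 0.65439 + 0.66939 + 0.063961 + 0.014491 = 1.4022.

Z = 1.40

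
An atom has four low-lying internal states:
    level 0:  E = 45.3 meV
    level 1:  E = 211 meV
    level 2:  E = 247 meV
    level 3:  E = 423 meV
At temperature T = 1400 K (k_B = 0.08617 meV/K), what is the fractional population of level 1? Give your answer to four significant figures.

k_BT = 0.08617 × 1400 K = 120.638 meV.
Eᵢ/kT = 0.375504, 1.74903, 2.04745, 3.50636.
Z = Σ e^(−Eᵢ/kT) = e^(−0.375504) + e^(−1.74903) + e^(−2.04745) + e^(−3.50636) = 0.686943 + 0.173943 + 0.129064 + 0.0300059 = 1.01996.
P₁ = e^(−E₁/kT) / Z = 0.173943/1.01996 = 0.1705.

0.1705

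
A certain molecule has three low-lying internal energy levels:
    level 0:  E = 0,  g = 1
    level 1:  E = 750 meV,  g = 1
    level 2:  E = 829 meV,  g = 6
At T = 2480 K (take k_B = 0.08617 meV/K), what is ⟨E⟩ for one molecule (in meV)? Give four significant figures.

108.5 meV

k_BT = 0.08617 × 2480 K = 213.702 meV.
Eᵢ/kT = 0, 3.50956, 3.87923.
Z = Σ gᵢe^(−Eᵢ/kT) = 1·e^(−0) + 1·e^(−3.50956) + 6·e^(−3.87923) = 1.00000 + 0.0299101 + 0.124000 = 1.15391.
⟨E⟩ = Σ Eᵢ gᵢe^(−Eᵢ/kT) / Z = (0·1.00000 + 750·0.0299101 + 829·0.124000) / 1.15391 = 108.5 meV.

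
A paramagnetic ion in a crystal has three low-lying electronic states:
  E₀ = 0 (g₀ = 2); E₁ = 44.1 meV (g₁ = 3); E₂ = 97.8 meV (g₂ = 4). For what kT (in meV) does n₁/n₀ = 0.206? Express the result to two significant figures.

n₁/n₀ = (g₁/g₀) exp[−(E₁−E₀)/kT] = 0.206.
⇒ (E₁−E₀)/kT = ln((3/2)/0.206) = ln(7.282) = 1.985.
kT = 44.1 meV / 1.985 = 22 meV.

22 meV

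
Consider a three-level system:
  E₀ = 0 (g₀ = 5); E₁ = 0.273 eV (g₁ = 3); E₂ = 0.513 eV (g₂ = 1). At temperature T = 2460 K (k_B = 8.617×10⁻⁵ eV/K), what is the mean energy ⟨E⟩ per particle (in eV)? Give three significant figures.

0.0459 eV

k_BT = 8.617×10⁻⁵ × 2460 K = 0.21198 eV.
Eᵢ/kT = 0, 1.2879, 2.4200.
Z = Σ gᵢe^(−Eᵢ/kT) = 5·e^(−0) + 3·e^(−1.2879) + 1·e^(−2.4200) = 5.0000 + 0.82755 + 0.088922 = 5.9165.
⟨E⟩ = Σ Eᵢ gᵢe^(−Eᵢ/kT) / Z = (0·5.0000 + 0.273·0.82755 + 0.513·0.088922) / 5.9165 = 0.0459 eV.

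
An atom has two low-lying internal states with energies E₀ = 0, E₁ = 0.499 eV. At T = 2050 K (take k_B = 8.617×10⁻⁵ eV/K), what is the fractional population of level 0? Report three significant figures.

0.944

k_BT = 8.617×10⁻⁵ × 2050 K = 0.17665 eV.
Eᵢ/kT = 0, 2.8248.
Z = Σ e^(−Eᵢ/kT) = e^(−0) + e^(−2.8248) = 1.0000 + 0.059321 = 1.0593.
P₀ = e^(−E₀/kT) / Z = 1.0000/1.0593 = 0.944.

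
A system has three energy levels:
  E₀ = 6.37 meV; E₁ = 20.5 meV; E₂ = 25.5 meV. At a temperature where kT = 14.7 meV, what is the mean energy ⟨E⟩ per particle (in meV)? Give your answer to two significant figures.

Eᵢ/kT = 0.4333, 1.395, 1.735.
Z = Σ e^(−Eᵢ/kT) = e^(−0.4333) + e^(−1.395) + e^(−1.735) = 0.6484 + 0.2478 + 0.1764 = 1.073.
⟨E⟩ = Σ Eᵢ e^(−Eᵢ/kT) / Z = (6.37·0.6484 + 20.5·0.2478 + 25.5·0.1764) / 1.073 = 13 meV.

13 meV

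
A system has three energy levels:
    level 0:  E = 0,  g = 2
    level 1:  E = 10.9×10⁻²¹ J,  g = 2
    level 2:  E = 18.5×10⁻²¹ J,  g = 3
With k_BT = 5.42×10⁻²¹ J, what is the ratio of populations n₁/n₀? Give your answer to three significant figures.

n₁/n₀ = (g₁/g₀) exp[−(E₁−E₀)/kT] = (2/2) × exp(−(10.9 ×10⁻²¹ J)/(5.42 ×10⁻²¹ J)) = (2/2) × exp(-2.0111) = 0.134.

0.134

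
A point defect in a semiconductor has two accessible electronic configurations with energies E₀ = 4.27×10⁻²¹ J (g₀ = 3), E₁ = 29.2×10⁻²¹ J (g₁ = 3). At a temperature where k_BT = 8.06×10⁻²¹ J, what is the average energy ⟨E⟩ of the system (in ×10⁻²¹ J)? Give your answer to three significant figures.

5.35 ×10⁻²¹ J

Eᵢ/kT = 0.52978, 3.6228.
Z = Σ gᵢe^(−Eᵢ/kT) = 3·e^(−0.52978) + 3·e^(−3.6228) = 1.7662 + 0.080123 = 1.8463.
⟨E⟩ = Σ Eᵢ gᵢe^(−Eᵢ/kT) / Z = (4.27·1.7662 + 29.2·0.080123) / 1.8463 = 5.35 ×10⁻²¹ J.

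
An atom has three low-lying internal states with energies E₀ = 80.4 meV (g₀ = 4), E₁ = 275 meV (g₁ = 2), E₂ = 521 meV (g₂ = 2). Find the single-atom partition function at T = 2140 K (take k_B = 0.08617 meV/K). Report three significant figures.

Z = 3.16

k_BT = 0.08617 × 2140 K = 184.40 meV.
Eᵢ/kT = 0.43601, 1.4913, 2.8254.
Z = Σ gᵢe^(−Eᵢ/kT) = 4·e^(−0.43601) + 2·e^(−1.4913) + 2·e^(−2.8254) = 2.5864 + 0.45016 + 0.11857 = 3.1551.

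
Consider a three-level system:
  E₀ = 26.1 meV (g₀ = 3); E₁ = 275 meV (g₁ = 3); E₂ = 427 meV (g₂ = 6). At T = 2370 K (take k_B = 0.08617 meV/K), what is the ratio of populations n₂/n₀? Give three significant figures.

0.281

k_BT = 0.08617 × 2370 K = 204.22 meV.
n₂/n₀ = (g₂/g₀) exp[−(E₂−E₀)/kT] = (6/3) × exp(−(400.9 meV)/(204.22 meV)) = (6/3) × exp(-1.9631) = 0.281.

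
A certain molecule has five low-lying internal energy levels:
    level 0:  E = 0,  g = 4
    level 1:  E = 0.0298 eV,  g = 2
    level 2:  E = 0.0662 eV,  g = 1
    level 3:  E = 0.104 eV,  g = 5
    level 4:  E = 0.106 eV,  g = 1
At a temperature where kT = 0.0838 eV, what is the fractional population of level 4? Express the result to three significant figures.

0.0372

Eᵢ/kT = 0, 0.35561, 0.78998, 1.2411, 1.2649.
Z = Σ gᵢe^(−Eᵢ/kT) = 4·e^(−0) + 2·e^(−0.35561) + 1·e^(−0.78998) + 5·e^(−1.2411) + 1·e^(−1.2649) = 4.0000 + 1.4015 + 0.45385 + 1.4453 + 0.28227 = 7.5829.
P₄ = g₄ e^(−E₄/kT) / Z = 0.28227/7.5829 = 0.0372.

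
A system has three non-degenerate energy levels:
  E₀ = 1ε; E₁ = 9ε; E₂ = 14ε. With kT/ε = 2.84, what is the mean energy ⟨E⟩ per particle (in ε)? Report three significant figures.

Eᵢ/kT = 0.35211, 3.1690, 4.9296.
Z = Σ e^(−Eᵢ/kT) = e^(−0.35211) + e^(−3.1690) + e^(−4.9296) = 0.70320 + 0.042046 + 0.0072294 = 0.75248.
⟨E⟩ = Σ Eᵢ e^(−Eᵢ/kT) / Z = (1·0.70320 + 9·0.042046 + 14·0.0072294) / 0.75248 = 1.57 ε.

1.57 ε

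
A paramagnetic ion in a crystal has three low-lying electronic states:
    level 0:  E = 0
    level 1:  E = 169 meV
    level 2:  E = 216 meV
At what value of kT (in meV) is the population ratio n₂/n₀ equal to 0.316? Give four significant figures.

n₂/n₀ = exp[−(E₂−E₀)/kT] = 0.316.
⇒ (E₂−E₀)/kT = ln(1/0.316) = ln(3.16456) = 1.15201.
kT = 216 meV / 1.15201 = 187.5 meV.

187.5 meV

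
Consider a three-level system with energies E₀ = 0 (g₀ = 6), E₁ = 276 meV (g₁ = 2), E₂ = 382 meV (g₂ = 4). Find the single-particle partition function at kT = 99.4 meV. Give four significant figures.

Eᵢ/kT = 0, 2.77666, 3.84306.
Z = Σ gᵢe^(−Eᵢ/kT) = 6·e^(−0) + 2·e^(−2.77666) + 4·e^(−3.84306) = 6.00000 + 0.124492 + 0.0857117 = 6.21020.

Z = 6.210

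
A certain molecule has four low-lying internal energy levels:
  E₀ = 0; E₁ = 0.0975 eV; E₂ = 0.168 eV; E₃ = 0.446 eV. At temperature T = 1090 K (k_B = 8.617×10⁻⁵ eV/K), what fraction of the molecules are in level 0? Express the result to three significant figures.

k_BT = 8.617×10⁻⁵ × 1090 K = 0.093925 eV.
Eᵢ/kT = 0, 1.0381, 1.7887, 4.7485.
Z = Σ e^(−Eᵢ/kT) = e^(−0) + e^(−1.0381) + e^(−1.7887) + e^(−4.7485) = 1.0000 + 0.35413 + 0.16718 + 0.0086647 = 1.5300.
P₀ = e^(−E₀/kT) / Z = 1.0000/1.5300 = 0.654.

0.654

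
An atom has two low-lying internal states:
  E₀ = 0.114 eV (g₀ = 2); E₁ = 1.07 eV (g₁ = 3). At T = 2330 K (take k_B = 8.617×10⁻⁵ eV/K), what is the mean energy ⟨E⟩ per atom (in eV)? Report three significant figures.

k_BT = 8.617×10⁻⁵ × 2330 K = 0.20078 eV.
Eᵢ/kT = 0.56779, 5.3292.
Z = Σ gᵢe^(−Eᵢ/kT) = 2·e^(−0.56779) + 3·e^(−5.3292) = 1.1336 + 0.014544 = 1.1481.
⟨E⟩ = Σ Eᵢ gᵢe^(−Eᵢ/kT) / Z = (0.114·1.1336 + 1.07·0.014544) / 1.1481 = 0.126 eV.

0.126 eV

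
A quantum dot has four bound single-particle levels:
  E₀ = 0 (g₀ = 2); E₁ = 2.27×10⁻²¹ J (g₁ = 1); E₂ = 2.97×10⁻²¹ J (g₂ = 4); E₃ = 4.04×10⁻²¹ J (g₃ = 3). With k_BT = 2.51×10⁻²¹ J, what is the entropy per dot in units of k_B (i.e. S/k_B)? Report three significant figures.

Eᵢ/kT = 0, 0.90438, 1.1833, 1.6096.
Z = Σ gᵢe^(−Eᵢ/kT) = 2·e^(−0) + 1·e^(−0.90438) + 4·e^(−1.1833) + 3·e^(−1.6096) = 2.0000 + 0.40479 + 1.2251 + 0.59990 = 4.2298.
⟨E⟩ = Σ EᵢPᵢ = 1.6504 ×10⁻²¹ J.
S/k_B = ln Z + ⟨E⟩/kT = ln(4.2298) + 1.6504/2.51 = 1.4422 + 0.65753 = 2.10.

2.10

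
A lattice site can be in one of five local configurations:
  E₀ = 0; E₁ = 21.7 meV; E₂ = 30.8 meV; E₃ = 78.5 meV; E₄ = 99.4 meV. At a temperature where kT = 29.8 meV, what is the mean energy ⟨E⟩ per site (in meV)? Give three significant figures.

15.7 meV

Eᵢ/kT = 0, 0.72819, 1.0336, 2.6342, 3.3356.
Z = Σ e^(−Eᵢ/kT) = e^(−0) + e^(−0.72819) + e^(−1.0336) + e^(−2.6342) + e^(−3.3356) = 1.0000 + 0.48278 + 0.35572 + 0.071776 + 0.035593 = 1.9459.
⟨E⟩ = Σ Eᵢ e^(−Eᵢ/kT) / Z = (0·1.0000 + 21.7·0.48278 + 30.8·0.35572 + 78.5·0.071776 + 99.4·0.035593) / 1.9459 = 15.7 meV.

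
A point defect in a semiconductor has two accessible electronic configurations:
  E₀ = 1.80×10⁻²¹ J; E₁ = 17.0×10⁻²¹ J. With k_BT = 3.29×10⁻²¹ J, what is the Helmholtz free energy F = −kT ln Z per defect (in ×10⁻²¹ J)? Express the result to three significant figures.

Eᵢ/kT = 0.54711, 5.1672.
Z = Σ e^(−Eᵢ/kT) = e^(−0.54711) + e^(−5.1672) = 0.57862 + 0.0057005 = 0.58432.
F = −kT ln Z = −3.29 × ln(0.58432) = −3.29 × -0.53731 = 1.77 ×10⁻²¹ J.

1.77 ×10⁻²¹ J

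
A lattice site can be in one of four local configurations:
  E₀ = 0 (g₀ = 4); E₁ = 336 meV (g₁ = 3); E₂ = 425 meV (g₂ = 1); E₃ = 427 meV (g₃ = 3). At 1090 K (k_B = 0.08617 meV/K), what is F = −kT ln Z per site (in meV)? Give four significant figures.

k_BT = 0.08617 × 1090 K = 93.9253 meV.
Eᵢ/kT = 0, 3.57731, 4.52487, 4.54617.
Z = Σ gᵢe^(−Eᵢ/kT) = 4·e^(−0) + 3·e^(−3.57731) + 1·e^(−4.52487) + 3·e^(−4.54617) = 4.00000 + 0.0838524 + 0.0108361 + 0.0318233 = 4.12651.
F = −kT ln Z = −93.9253 × ln(4.12651) = −93.9253 × 1.41743 = -133.1 meV.

-133.1 meV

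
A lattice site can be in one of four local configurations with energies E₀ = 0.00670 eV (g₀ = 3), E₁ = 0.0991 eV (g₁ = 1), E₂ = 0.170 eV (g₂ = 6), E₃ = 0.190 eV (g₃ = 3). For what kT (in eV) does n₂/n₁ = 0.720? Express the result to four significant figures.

0.03344 eV

n₂/n₁ = (g₂/g₁) exp[−(E₂−E₁)/kT] = 0.720.
⇒ (E₂−E₁)/kT = ln((6/1)/0.720) = ln(8.33333) = 2.12026.
kT = 0.0709 eV / 2.12026 = 0.03344 eV.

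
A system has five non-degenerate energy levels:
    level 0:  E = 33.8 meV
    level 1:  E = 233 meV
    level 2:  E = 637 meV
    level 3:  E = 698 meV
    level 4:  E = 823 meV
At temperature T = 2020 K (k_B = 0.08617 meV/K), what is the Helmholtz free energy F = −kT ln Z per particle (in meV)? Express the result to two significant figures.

-23 meV

k_BT = 0.08617 × 2020 K = 174.1 meV.
Eᵢ/kT = 0.1941, 1.338, 3.659, 4.009, 4.727.
Z = Σ e^(−Eᵢ/kT) = e^(−0.1941) + e^(−1.338) + e^(−3.659) + e^(−4.009) + e^(−4.727) = 0.8236 + 0.2624 + 0.02576 + 0.01815 + 0.008853 = 1.139.
F = −kT ln Z = −174.1 × ln(1.139) = −174.1 × 0.1302 = -23 meV.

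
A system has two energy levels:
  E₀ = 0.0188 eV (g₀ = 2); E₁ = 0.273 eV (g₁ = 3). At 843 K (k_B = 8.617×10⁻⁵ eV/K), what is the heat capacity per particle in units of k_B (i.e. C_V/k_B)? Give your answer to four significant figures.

0.5079

k_BT = 8.617×10⁻⁵ × 843 K = 0.0726413 eV.
Eᵢ/kT = 0.258806, 3.75819.
Z = Σ gᵢe^(−Eᵢ/kT) = 2·e^(−0.258806) + 3·e^(−3.75819) = 1.54395 + 0.0699778 = 1.61393.
⟨E⟩ = 0.0298217 eV, ⟨E²⟩ = 0.00356959 eV².
C_V/k_B = (⟨E²⟩ − ⟨E⟩²)/(kT)² = (0.00356959 − 0.000889334)/0.00527676 = 0.5079.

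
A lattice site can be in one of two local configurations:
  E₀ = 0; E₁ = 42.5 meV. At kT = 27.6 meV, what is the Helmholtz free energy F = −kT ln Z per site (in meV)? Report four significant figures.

Eᵢ/kT = 0, 1.53986.
Z = Σ e^(−Eᵢ/kT) = e^(−0) + e^(−1.53986) = 1.00000 + 0.214411 = 1.21441.
F = −kT ln Z = −27.6 × ln(1.21441) = −27.6 × 0.194258 = -5.362 meV.

-5.362 meV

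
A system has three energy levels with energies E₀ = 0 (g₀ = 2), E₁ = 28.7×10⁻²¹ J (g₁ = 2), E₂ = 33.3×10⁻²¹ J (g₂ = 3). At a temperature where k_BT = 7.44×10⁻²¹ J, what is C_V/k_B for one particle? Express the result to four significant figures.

Eᵢ/kT = 0, 3.85753, 4.47581.
Z = Σ gᵢe^(−Eᵢ/kT) = 2·e^(−0) + 2·e^(−3.85753) + 3·e^(−4.47581) = 2.00000 + 0.0422402 + 0.0341430 = 2.07638.
⟨E⟩ = 1.13142, ⟨E²⟩ = 34.9905.
C_V/k_B = (⟨E²⟩ − ⟨E⟩²)/(kT)² = (34.9905 − 1.28011)/55.3536 = 0.6090.

0.6090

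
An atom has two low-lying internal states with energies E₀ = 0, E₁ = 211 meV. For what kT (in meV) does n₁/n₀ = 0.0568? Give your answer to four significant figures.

73.56 meV

n₁/n₀ = exp[−(E₁−E₀)/kT] = 0.0568.
⇒ (E₁−E₀)/kT = ln(1/0.0568) = ln(17.6056) = 2.86822.
kT = 211 meV / 2.86822 = 73.56 meV.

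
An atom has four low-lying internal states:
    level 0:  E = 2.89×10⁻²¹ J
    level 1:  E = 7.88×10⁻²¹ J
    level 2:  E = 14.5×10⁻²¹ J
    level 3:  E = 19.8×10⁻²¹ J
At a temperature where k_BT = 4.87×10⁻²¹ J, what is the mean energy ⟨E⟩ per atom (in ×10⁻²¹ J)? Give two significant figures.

5.2 ×10⁻²¹ J

Eᵢ/kT = 0.5934, 1.618, 2.977, 4.066.
Z = Σ e^(−Eᵢ/kT) = e^(−0.5934) + e^(−1.618) + e^(−2.977) + e^(−4.066) = 0.5524 + 0.1983 + 0.05095 + 0.01715 = 0.8188.
⟨E⟩ = Σ Eᵢ e^(−Eᵢ/kT) / Z = (2.89·0.5524 + 7.88·0.1983 + 14.5·0.05095 + 19.8·0.01715) / 0.8188 = 5.2 ×10⁻²¹ J.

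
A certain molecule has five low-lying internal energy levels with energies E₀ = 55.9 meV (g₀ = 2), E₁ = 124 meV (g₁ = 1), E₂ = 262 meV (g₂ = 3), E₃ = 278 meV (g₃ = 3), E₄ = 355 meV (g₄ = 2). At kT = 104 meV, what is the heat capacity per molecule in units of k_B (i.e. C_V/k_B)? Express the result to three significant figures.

Eᵢ/kT = 0.53750, 1.1923, 2.5192, 2.6731, 3.4135.
Z = Σ gᵢe^(−Eᵢ/kT) = 2·e^(−0.53750) + 1·e^(−1.1923) + 3·e^(−2.5192) + 3·e^(−2.6731) + 2·e^(−3.4135) = 1.1684 + 0.30352 + 0.24157 + 0.20711 + 0.065852 = 1.9865.
⟨E⟩ = 124.44 meV, ⟨E²⟩ = 24770 meV².
C_V/k_B = (⟨E²⟩ − ⟨E⟩²)/(kT)² = (24770 − 15485)/10816 = 0.858.

0.858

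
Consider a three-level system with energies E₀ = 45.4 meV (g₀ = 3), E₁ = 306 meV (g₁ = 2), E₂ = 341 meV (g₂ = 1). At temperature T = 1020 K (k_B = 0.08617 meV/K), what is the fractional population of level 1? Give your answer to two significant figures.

k_BT = 0.08617 × 1020 K = 87.89 meV.
Eᵢ/kT = 0.5166, 3.482, 3.880.
Z = Σ gᵢe^(−Eᵢ/kT) = 3·e^(−0.5166) + 2·e^(−3.482) + 1·e^(−3.880) = 1.790 + 0.06149 + 0.02065 = 1.872.
P₁ = g₁ e^(−E₁/kT) / Z = 0.06149/1.872 = 0.033.

0.033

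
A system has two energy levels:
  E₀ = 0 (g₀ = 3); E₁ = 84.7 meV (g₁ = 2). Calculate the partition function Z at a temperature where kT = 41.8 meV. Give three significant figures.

Z = 3.26

Eᵢ/kT = 0, 2.0263.
Z = Σ gᵢe^(−Eᵢ/kT) = 3·e^(−0) + 2·e^(−2.0263) = 3.0000 + 0.26364 = 3.2636.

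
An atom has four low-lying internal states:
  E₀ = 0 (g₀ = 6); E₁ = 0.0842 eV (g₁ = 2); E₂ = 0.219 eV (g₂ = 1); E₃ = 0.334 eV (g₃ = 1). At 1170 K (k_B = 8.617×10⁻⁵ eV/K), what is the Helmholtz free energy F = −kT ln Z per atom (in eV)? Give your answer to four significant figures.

-0.1964 eV

k_BT = 8.617×10⁻⁵ × 1170 K = 0.100819 eV.
Eᵢ/kT = 0, 0.835160, 2.17221, 3.31287.
Z = Σ gᵢe^(−Eᵢ/kT) = 6·e^(−0) + 2·e^(−0.835160) + 1·e^(−2.17221) + 1·e^(−3.31287) = 6.00000 + 0.867610 + 0.113926 + 0.0364115 = 7.01795.
F = −kT ln Z = −0.100819 × ln(7.01795) = −0.100819 × 1.94847 = -0.1964 eV.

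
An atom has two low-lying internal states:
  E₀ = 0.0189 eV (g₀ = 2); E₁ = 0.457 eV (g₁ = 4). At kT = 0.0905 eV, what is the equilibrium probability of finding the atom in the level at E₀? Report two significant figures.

0.98

Eᵢ/kT = 0.2088, 5.050.
Z = Σ gᵢe^(−Eᵢ/kT) = 2·e^(−0.2088) + 4·e^(−5.050) = 1.623 + 0.02564 = 1.649.
P₀ = g₀ e^(−E₀/kT) / Z = 1.623/1.649 = 0.98.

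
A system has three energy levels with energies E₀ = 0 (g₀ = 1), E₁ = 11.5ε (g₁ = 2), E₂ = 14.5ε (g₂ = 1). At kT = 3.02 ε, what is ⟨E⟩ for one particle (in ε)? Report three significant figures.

Eᵢ/kT = 0, 3.8079, 4.8013.
Z = Σ gᵢe^(−Eᵢ/kT) = 1·e^(−0) + 2·e^(−3.8079) + 1·e^(−4.8013) = 1.0000 + 0.044389 + 0.0082191 = 1.0526.
⟨E⟩ = Σ Eᵢ gᵢe^(−Eᵢ/kT) / Z = (0·1.0000 + 11.5·0.044389 + 14.5·0.0082191) / 1.0526 = 0.598 ε.

0.598 ε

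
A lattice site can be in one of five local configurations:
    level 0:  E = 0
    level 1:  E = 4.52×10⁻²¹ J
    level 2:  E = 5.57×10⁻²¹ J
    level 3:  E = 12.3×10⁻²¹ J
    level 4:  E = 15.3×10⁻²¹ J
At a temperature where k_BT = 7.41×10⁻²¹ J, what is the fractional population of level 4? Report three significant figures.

Eᵢ/kT = 0, 0.60999, 0.75169, 1.6599, 2.0648.
Z = Σ e^(−Eᵢ/kT) = e^(−0) + e^(−0.60999) + e^(−0.75169) + e^(−1.6599) + e^(−2.0648) = 1.0000 + 0.54336 + 0.47157 + 0.19016 + 0.12684 = 2.3319.
P₄ = e^(−E₄/kT) / Z = 0.12684/2.3319 = 0.0544.

0.0544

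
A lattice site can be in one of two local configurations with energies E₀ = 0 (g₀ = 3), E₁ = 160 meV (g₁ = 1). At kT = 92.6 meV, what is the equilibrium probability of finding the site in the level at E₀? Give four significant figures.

0.9441

Eᵢ/kT = 0, 1.72786.
Z = Σ gᵢe^(−Eᵢ/kT) = 3·e^(−0) + 1·e^(−1.72786) = 3.00000 + 0.177664 = 3.17766.
P₀ = g₀ e^(−E₀/kT) / Z = 3.00000/3.17766 = 0.9441.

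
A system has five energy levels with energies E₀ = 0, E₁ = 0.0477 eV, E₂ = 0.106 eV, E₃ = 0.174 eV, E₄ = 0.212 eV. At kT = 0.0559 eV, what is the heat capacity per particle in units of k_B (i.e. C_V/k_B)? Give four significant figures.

Eᵢ/kT = 0, 0.853309, 1.89624, 3.11270, 3.79249.
Z = Σ e^(−Eᵢ/kT) = e^(−0) + e^(−0.853309) + e^(−1.89624) + e^(−3.11270) + e^(−3.79249) = 1.00000 + 0.426003 + 0.150132 + 0.0444807 + 0.0225394 = 1.64316.
⟨E⟩ = 0.0296699 eV, ⟨E²⟩ = 0.00305258 eV².
C_V/k_B = (⟨E²⟩ − ⟨E⟩²)/(kT)² = (0.00305258 − 0.000880303)/0.00312481 = 0.6952.

0.6952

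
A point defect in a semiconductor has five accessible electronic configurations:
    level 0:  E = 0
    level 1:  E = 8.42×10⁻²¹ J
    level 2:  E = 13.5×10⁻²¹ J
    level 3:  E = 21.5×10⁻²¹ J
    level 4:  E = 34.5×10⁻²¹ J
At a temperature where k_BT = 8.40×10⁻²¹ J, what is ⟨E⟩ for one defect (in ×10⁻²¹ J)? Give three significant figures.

Eᵢ/kT = 0, 1.0024, 1.6071, 2.5595, 4.1071.
Z = Σ e^(−Eᵢ/kT) = e^(−0) + e^(−1.0024) + e^(−1.6071) + e^(−2.5595) + e^(−4.1071) = 1.0000 + 0.36700 + 0.20047 + 0.077343 + 0.016455 = 1.6613.
⟨E⟩ = Σ Eᵢ e^(−Eᵢ/kT) / Z = (0·1.0000 + 8.42·0.36700 + 13.5·0.20047 + 21.5·0.077343 + 34.5·0.016455) / 1.6613 = 4.83 ×10⁻²¹ J.

4.83 ×10⁻²¹ J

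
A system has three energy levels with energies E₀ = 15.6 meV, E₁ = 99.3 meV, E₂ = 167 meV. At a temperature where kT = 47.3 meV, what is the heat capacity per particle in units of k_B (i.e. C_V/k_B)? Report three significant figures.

Eᵢ/kT = 0.32981, 2.0994, 3.5307.
Z = Σ e^(−Eᵢ/kT) = e^(−0.32981) + e^(−2.0994) + e^(−3.5307) = 0.71906 + 0.12253 + 0.029284 = 0.87087.
⟨E⟩ = 32.468 meV, ⟨E²⟩ = 2526.1 meV².
C_V/k_B = (⟨E²⟩ − ⟨E⟩²)/(kT)² = (2526.1 − 1054.2)/2237.3 = 0.658.

0.658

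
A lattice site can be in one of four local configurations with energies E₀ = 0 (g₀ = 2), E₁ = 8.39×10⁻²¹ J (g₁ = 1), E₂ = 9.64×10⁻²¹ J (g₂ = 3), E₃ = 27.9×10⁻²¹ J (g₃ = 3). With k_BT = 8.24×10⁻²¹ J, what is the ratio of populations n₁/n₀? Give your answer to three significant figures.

0.181

n₁/n₀ = (g₁/g₀) exp[−(E₁−E₀)/kT] = (1/2) × exp(−(8.39 ×10⁻²¹ J)/(8.24 ×10⁻²¹ J)) = (1/2) × exp(-1.0182) = 0.181.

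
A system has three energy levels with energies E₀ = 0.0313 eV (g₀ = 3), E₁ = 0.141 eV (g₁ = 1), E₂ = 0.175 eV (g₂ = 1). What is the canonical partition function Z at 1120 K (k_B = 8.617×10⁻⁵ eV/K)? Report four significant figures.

k_BT = 8.617×10⁻⁵ × 1120 K = 0.0965104 eV.
Eᵢ/kT = 0.324317, 1.46098, 1.81328.
Z = Σ gᵢe^(−Eᵢ/kT) = 3·e^(−0.324317) + 1·e^(−1.46098) + 1·e^(−1.81328) = 2.16906 + 0.232009 + 0.163118 = 2.56419.

Z = 2.564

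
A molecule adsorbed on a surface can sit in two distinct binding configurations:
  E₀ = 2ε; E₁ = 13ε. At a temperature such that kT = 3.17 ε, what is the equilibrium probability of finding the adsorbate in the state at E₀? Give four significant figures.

0.9698

Eᵢ/kT = 0.630915, 4.10095.
Z = Σ e^(−Eᵢ/kT) = e^(−0.630915) + e^(−4.10095) = 0.532105 + 0.0165569 = 0.548662.
P₀ = e^(−E₀/kT) / Z = 0.532105/0.548662 = 0.9698.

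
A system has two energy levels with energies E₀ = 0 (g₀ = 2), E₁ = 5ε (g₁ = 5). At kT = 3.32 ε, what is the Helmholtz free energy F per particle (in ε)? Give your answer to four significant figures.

-3.766 ε

Eᵢ/kT = 0, 1.50602.
Z = Σ gᵢe^(−Eᵢ/kT) = 2·e^(−0) + 5·e^(−1.50602) = 2.00000 + 1.10895 = 3.10895.
F = −kT ln Z = −3.32 × ln(3.10895) = −3.32 × 1.13429 = -3.766 ε.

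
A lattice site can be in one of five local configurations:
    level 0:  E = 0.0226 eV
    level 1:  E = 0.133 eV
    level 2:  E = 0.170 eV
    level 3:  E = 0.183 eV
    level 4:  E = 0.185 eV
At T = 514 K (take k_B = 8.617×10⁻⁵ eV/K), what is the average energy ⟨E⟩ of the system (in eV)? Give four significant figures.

0.04212 eV

k_BT = 8.617×10⁻⁵ × 514 K = 0.0442914 eV.
Eᵢ/kT = 0.510257, 3.00284, 3.83822, 4.13173, 4.17688.
Z = Σ e^(−Eᵢ/kT) = e^(−0.510257) + e^(−3.00284) + e^(−3.83822) + e^(−4.13173) + e^(−4.17688) = 0.600341 + 0.0496459 + 0.0215319 + 0.0160551 + 0.0153463 = 0.702920.
⟨E⟩ = Σ Eᵢ e^(−Eᵢ/kT) / Z = (0.0226·0.600341 + 0.133·0.0496459 + 0.170·0.0215319 + 0.183·0.0160551 + 0.185·0.0153463) / 0.702920 = 0.04212 eV.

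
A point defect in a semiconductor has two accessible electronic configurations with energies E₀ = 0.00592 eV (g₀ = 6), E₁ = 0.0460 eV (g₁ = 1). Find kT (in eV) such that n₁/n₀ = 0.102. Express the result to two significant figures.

n₁/n₀ = (g₁/g₀) exp[−(E₁−E₀)/kT] = 0.102.
⇒ (E₁−E₀)/kT = ln((1/6)/0.102) = ln(1.634) = 0.4910.
kT = 0.04008 eV / 0.4910 = 0.082 eV.

0.082 eV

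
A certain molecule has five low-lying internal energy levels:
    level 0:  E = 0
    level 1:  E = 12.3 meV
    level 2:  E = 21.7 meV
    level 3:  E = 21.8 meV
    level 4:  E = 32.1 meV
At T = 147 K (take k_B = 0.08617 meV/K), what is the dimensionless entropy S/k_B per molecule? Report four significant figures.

1.250

k_BT = 0.08617 × 147 K = 12.6670 meV.
Eᵢ/kT = 0, 0.971027, 1.71311, 1.72101, 2.53414.
Z = Σ e^(−Eᵢ/kT) = e^(−0) + e^(−0.971027) + e^(−1.71311) + e^(−1.72101) + e^(−2.53414) = 1.00000 + 0.378694 + 0.180304 + 0.178885 + 0.0793299 = 1.81721.
⟨E⟩ = Σ EᵢPᵢ = 8.26361 meV.
S/k_B = ln Z + ⟨E⟩/kT = ln(1.81721) + 8.26361/12.6670 = 0.597302 + 0.652373 = 1.250.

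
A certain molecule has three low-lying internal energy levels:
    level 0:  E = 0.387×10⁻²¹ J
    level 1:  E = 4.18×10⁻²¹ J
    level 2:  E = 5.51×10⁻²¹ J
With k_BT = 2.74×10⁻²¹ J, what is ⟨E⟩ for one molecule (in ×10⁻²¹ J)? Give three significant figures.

1.63 ×10⁻²¹ J

Eᵢ/kT = 0.14124, 1.5255, 2.0109.
Z = Σ e^(−Eᵢ/kT) = e^(−0.14124) + e^(−1.5255) + e^(−2.0109) = 0.86828 + 0.21751 + 0.13387 = 1.2197.
⟨E⟩ = Σ Eᵢ e^(−Eᵢ/kT) / Z = (0.387·0.86828 + 4.18·0.21751 + 5.51·0.13387) / 1.2197 = 1.63 ×10⁻²¹ J.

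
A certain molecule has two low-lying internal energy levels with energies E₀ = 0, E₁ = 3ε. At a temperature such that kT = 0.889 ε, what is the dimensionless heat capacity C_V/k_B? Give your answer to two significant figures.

Eᵢ/kT = 0, 3.375.
Z = Σ e^(−Eᵢ/kT) = e^(−0) + e^(−3.375) = 1.000 + 0.03422 = 1.034.
⟨E⟩ = 0.09928 ε, ⟨E²⟩ = 0.2979 ε².
C_V/k_B = (⟨E²⟩ − ⟨E⟩²)/(kT)² = (0.2979 − 0.009857)/0.7903 = 0.36.

0.36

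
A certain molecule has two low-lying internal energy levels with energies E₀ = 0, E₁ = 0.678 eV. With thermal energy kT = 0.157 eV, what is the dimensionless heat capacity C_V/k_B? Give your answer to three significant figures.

0.242

Eᵢ/kT = 0, 4.3185.
Z = Σ e^(−Eᵢ/kT) = e^(−0) + e^(−4.3185) = 1.0000 + 0.013320 = 1.0133.
⟨E⟩ = 0.0089124 eV, ⟨E²⟩ = 0.0060426 eV².
C_V/k_B = (⟨E²⟩ − ⟨E⟩²)/(kT)² = (0.0060426 − 0.000079431)/0.024649 = 0.242.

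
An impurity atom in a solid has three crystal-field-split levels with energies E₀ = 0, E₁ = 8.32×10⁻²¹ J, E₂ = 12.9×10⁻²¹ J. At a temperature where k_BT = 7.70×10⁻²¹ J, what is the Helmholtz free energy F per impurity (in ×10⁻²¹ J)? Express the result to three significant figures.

Eᵢ/kT = 0, 1.0805, 1.6753.
Z = Σ e^(−Eᵢ/kT) = e^(−0) + e^(−1.0805) + e^(−1.6753) = 1.0000 + 0.33943 + 0.18725 = 1.5267.
F = −kT ln Z = −7.70 × ln(1.5267) = −7.70 × 0.42311 = -3.26 ×10⁻²¹ J.

-3.26 ×10⁻²¹ J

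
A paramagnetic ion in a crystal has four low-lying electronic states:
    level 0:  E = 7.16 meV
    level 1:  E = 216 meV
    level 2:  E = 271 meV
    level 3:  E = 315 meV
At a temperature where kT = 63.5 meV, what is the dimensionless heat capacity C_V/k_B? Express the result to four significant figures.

Eᵢ/kT = 0.112756, 3.40157, 4.26772, 4.96063.
Z = Σ e^(−Eᵢ/kT) = e^(−0.112756) + e^(−3.40157) + e^(−4.26772) + e^(−4.96063) = 0.893369 + 0.0333209 + 0.0140137 + 0.00700851 = 0.947712.
⟨E⟩ = 20.6806 meV, ⟨E²⟩ = 3508.47 meV².
C_V/k_B = (⟨E²⟩ − ⟨E⟩²)/(kT)² = (3508.47 − 427.687)/4032.25 = 0.7640.

0.7640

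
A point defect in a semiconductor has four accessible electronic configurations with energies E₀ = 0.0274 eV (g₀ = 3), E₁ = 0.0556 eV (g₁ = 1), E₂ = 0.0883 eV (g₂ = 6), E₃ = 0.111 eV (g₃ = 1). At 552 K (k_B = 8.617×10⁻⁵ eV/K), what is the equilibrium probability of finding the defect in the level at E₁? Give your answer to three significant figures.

k_BT = 8.617×10⁻⁵ × 552 K = 0.047566 eV.
Eᵢ/kT = 0.57604, 1.1689, 1.8564, 2.3336.
Z = Σ gᵢe^(−Eᵢ/kT) = 3·e^(−0.57604) + 1·e^(−1.1689) + 6·e^(−1.8564) + 1·e^(−2.3336) = 1.6864 + 0.31071 + 0.93740 + 0.096946 = 3.0315.
P₁ = g₁ e^(−E₁/kT) / Z = 0.31071/3.0315 = 0.102.

0.102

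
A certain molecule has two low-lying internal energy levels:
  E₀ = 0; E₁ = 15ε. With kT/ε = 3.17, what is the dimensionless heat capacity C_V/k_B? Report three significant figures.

0.194

Eᵢ/kT = 0, 4.7319.
Z = Σ e^(−Eᵢ/kT) = e^(−0) + e^(−4.7319) = 1.0000 + 0.0088097 = 1.0088.
⟨E⟩ = 0.13099 ε, ⟨E²⟩ = 1.9649 ε².
C_V/k_B = (⟨E²⟩ − ⟨E⟩²)/(kT)² = (1.9649 − 0.017158)/10.049 = 0.194.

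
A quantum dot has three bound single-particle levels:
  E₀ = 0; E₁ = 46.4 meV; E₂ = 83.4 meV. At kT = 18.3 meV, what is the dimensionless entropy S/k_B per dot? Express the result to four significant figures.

Eᵢ/kT = 0, 2.53552, 4.55738.
Z = Σ e^(−Eᵢ/kT) = e^(−0) + e^(−2.53552) + e^(−4.55738) = 1.00000 + 0.0792205 + 0.0104895 = 1.08971.
⟨E⟩ = Σ EᵢPᵢ = 4.17602 meV.
S/k_B = ln Z + ⟨E⟩/kT = ln(1.08971) + 4.17602/18.3 = 0.0859116 + 0.228198 = 0.3141.

0.3141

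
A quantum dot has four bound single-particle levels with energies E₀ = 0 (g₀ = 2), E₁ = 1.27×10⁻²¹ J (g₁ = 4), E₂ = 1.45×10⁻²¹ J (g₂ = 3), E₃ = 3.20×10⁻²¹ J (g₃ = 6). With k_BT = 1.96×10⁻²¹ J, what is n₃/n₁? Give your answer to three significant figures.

n₃/n₁ = (g₃/g₁) exp[−(E₃−E₁)/kT] = (6/4) × exp(−(1.93 ×10⁻²¹ J)/(1.96 ×10⁻²¹ J)) = (6/4) × exp(-0.98469) = 0.560.

0.560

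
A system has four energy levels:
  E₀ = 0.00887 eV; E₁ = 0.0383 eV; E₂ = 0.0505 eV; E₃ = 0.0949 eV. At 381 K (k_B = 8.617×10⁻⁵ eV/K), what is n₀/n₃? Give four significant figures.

k_BT = 8.617×10⁻⁵ × 381 K = 0.0328308 eV.
n₀/n₃ = exp[−(E₀−E₃)/kT] = exp(−(-0.08603 eV)/(0.0328308 eV)) = exp(2.62041) = 13.74.

13.74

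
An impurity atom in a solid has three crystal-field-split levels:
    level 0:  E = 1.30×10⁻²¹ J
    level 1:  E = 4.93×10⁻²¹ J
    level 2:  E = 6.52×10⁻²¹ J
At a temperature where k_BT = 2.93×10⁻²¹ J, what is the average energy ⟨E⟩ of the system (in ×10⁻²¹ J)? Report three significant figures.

Eᵢ/kT = 0.44369, 1.6826, 2.2253.
Z = Σ e^(−Eᵢ/kT) = e^(−0.44369) + e^(−1.6826) + e^(−2.2253) = 0.64166 + 0.18589 + 0.10804 = 0.93559.
⟨E⟩ = Σ Eᵢ e^(−Eᵢ/kT) / Z = (1.30·0.64166 + 4.93·0.18589 + 6.52·0.10804) / 0.93559 = 2.62 ×10⁻²¹ J.

2.62 ×10⁻²¹ J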